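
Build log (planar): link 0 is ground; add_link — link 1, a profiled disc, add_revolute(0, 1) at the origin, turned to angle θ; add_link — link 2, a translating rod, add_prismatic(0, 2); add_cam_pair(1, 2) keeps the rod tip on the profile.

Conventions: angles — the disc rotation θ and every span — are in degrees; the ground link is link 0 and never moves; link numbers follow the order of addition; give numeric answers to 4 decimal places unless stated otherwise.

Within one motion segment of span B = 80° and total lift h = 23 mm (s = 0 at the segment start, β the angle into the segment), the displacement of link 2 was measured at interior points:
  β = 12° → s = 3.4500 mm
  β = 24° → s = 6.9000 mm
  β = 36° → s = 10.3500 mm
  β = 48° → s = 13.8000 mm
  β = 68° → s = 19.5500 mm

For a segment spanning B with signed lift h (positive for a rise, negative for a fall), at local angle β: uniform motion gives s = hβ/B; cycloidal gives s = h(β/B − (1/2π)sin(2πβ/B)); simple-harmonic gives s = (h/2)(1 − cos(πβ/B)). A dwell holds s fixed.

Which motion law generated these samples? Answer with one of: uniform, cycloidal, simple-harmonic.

candidates at β/B = r: uniform s = h·r (linear in β); cycloidal s = h·(r − sin(2πr)/(2π)); simple-harmonic s = (h/2)(1 − cos(πr))
β=12°: printed 3.4500 | uniform 3.4500, cycloidal 0.4885, simple-harmonic 1.2534
β=24°: printed 6.9000 | uniform 6.9000, cycloidal 3.4186, simple-harmonic 4.7405
β=36°: printed 10.3500 | uniform 10.3500, cycloidal 9.2188, simple-harmonic 9.7010
β=48°: printed 13.8000 | uniform 13.8000, cycloidal 15.9516, simple-harmonic 15.0537
β=68°: printed 19.5500 | uniform 19.5500, cycloidal 22.5115, simple-harmonic 21.7466
only one law matches every sample → uniform

uniform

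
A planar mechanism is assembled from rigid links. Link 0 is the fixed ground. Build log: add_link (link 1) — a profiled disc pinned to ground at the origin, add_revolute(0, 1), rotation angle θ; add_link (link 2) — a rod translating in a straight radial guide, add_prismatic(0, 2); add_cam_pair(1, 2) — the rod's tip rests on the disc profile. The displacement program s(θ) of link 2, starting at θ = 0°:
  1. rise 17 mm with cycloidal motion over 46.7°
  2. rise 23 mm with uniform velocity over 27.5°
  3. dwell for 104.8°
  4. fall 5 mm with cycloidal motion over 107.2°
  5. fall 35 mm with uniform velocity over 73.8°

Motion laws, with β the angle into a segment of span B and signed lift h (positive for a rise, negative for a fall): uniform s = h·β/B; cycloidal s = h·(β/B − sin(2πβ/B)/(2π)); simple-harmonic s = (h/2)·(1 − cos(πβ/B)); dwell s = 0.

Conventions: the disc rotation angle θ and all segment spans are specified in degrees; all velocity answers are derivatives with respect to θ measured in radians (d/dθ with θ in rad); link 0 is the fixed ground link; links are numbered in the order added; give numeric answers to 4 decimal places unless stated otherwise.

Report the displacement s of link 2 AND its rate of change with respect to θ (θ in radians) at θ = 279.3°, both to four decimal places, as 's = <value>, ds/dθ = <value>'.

seg 1 [0°–46.7°] cycloidal, h=17: full span → s += 17 → s = 17.0000
seg 2 [46.7°–74.2°] uniform, h=23: full span → s += 23 → s = 40.0000
seg 3 [74.2°–179°] dwell: s stays 40.0000
seg 4 [179°–286.2°] cycloidal, h=-5: θ=279.3° here. β=100.3, B=107.2. -5·(0.9356 − sin(2π·0.9356)/(2π)) = -4.9913 → s = 35.0087
velocity in seg [179°–286.2°] (cycloidal), θ in radians: β = 100.3° = 1.7506 rad, B = 107.2° = 1.8710 rad; ds/dθ = (h/B)(1 − cos(2πβ/B)) = ((-5)/1.8710)(1 − cos(2π·0.9356)) = -0.215580 mm/rad

s = 35.0087, ds/dθ = -0.2156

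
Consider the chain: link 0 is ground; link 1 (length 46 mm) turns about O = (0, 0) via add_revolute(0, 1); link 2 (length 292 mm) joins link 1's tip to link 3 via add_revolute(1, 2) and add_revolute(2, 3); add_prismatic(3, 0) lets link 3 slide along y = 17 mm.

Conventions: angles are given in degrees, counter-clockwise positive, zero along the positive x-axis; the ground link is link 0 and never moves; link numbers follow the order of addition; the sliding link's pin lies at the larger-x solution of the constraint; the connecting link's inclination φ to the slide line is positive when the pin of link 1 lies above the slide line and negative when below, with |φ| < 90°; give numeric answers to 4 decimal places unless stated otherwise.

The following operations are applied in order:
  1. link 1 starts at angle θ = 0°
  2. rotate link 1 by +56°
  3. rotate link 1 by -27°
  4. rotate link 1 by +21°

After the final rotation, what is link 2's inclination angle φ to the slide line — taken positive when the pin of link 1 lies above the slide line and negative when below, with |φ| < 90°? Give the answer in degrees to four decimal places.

geometry: r = 46 mm, L = 292 mm, e = 17 mm; θ starts at 0°
rotate link 1 by +56°: θ ← 0° +56° = 56°
rotate link 1 by -27°: θ ← 56° -27° = 29°
rotate link 1 by +21°: θ ← 29° +21° = 50°
h = r sin θ − e = 35.238044 − 17 = 18.238044
sin φ = h / L = 18.238044 / 292 = 0.06245906
φ = arcsin(0.06245906) = 3.580971°

3.5810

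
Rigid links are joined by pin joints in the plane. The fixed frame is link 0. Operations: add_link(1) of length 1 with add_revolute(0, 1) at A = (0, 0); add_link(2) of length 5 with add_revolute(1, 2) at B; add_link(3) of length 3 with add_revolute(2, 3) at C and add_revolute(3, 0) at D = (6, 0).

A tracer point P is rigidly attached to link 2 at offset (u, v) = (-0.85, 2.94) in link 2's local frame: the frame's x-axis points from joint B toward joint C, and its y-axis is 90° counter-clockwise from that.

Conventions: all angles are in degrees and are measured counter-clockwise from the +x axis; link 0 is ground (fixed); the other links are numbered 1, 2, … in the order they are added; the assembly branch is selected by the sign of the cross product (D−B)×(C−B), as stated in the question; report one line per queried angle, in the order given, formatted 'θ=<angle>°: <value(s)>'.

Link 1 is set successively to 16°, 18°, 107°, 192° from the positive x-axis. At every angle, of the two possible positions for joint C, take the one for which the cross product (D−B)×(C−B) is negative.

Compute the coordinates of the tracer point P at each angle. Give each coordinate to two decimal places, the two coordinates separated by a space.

A=(0,0), D=(6.00,0)
θ=16°: B = A + 1.00·(cos16°, sin16°) = (0.9613, 0.2756)
θ=16°: |BD| = 5.0463
θ=16°: circle(B,5.00) ∩ circle(D,3.00): a=4.1085, h=2.8497
θ=16°:   candidates: C₊=(5.2192,2.8966) cross=14.380; C₋=(4.9079,-2.7942) cross=-14.380
θ=16°:   branch - wants cross < 0 → take C=(4.9079,-2.7942) (cross=-14.380)
θ=16°: ex = (C−B)/|BC| = (0.7893,-0.6140); ey = (0.6140,0.7893)
θ=16°: P = B + -0.85·ex + 2.94·ey = (2.0954,3.1182)
θ=18°: B = A + 1.00·(cos18°, sin18°) = (0.9511, 0.3090)
θ=18°: |BD| = 5.0584
θ=18°: circle(B,5.00) ∩ circle(D,3.00): a=4.1107, h=2.8464
θ=18°:   candidates: C₊=(5.2280,2.8990) cross=14.398; C₋=(4.8802,-2.7832) cross=-14.398
θ=18°:   branch - wants cross < 0 → take C=(4.8802,-2.7832) (cross=-14.398)
θ=18°: ex = (C−B)/|BC| = (0.7858,-0.6184); ey = (0.6184,0.7858)
θ=18°: P = B + -0.85·ex + 2.94·ey = (2.1013,3.1450)
θ=107°: B = A + 1.00·(cos107°, sin107°) = (-0.2924, 0.9563)
θ=107°: |BD| = 6.3646
θ=107°: circle(B,5.00) ∩ circle(D,3.00): a=4.4393, h=2.3006
θ=107°:   candidates: C₊=(4.4422,2.5638) cross=14.643; C₋=(3.7508,-1.9852) cross=-14.643
θ=107°:   branch - wants cross < 0 → take C=(3.7508,-1.9852) (cross=-14.643)
θ=107°: ex = (C−B)/|BC| = (0.8086,-0.5883); ey = (0.5883,0.8086)
θ=107°: P = B + -0.85·ex + 2.94·ey = (0.7499,3.8338)
θ=192°: B = A + 1.00·(cos192°, sin192°) = (-0.9781, -0.2079)
θ=192°: |BD| = 6.9812
θ=192°: circle(B,5.00) ∩ circle(D,3.00): a=4.6365, h=1.8715
θ=192°:   candidates: C₊=(3.6006,1.8008) cross=13.065; C₋=(3.7121,-1.9405) cross=-13.065
θ=192°:   branch - wants cross < 0 → take C=(3.7121,-1.9405) (cross=-13.065)
θ=192°: ex = (C−B)/|BC| = (0.9380,-0.3465); ey = (0.3465,0.9380)
θ=192°: P = B + -0.85·ex + 2.94·ey = (-0.7567,2.8445)

θ=16°: 2.10 3.12
θ=18°: 2.10 3.15
θ=107°: 0.75 3.83
θ=192°: -0.76 2.84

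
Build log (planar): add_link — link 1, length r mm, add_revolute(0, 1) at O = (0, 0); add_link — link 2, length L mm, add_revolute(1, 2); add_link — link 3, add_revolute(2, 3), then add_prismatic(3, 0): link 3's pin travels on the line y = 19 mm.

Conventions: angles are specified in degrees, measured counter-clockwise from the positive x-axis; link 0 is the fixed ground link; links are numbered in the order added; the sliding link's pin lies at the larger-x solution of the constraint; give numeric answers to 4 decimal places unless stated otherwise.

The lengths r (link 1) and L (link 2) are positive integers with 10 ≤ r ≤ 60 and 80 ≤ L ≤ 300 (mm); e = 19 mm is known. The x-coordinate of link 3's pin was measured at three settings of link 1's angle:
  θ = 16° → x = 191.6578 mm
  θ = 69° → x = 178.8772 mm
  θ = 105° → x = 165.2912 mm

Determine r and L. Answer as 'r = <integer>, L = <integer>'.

constraint per measurement: (x − r cos θ)² + (r sin θ − e)² = L²
subtracting the θ₁ and θ₂ equations cancels the r² and L² terms:
r = (x₁² − x₂²) / (2[(x₁cos θ₁ + e sin θ₁) − (x₂cos θ₂ + e sin θ₂)]) = 22.0000 → r = 22
L² = (x₁ − r cos θ₁)² + (r sin θ₁ − e)² = 29241.0142 → L = 171.0000 → L = 171
check at θ₃=105°: x = 165.2912 (printed 165.2912) ✓

r = 22, L = 171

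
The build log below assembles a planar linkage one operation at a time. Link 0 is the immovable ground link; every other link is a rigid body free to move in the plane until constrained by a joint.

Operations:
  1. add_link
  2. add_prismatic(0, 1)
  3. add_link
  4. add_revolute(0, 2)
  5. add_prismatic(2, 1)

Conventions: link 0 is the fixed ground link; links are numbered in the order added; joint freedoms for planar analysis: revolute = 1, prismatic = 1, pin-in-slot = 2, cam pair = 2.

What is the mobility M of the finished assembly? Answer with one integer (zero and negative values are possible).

L=1 J1=0 J2=0
add link → L=2 J1=0 J2=0
P@0,1 dof=1 J1 → L=2 J1=1 J2=0
add link → L=3 J1=1 J2=0
R@0,2 dof=1 J1 → L=3 J1=2 J2=0
P@2,1 dof=1 J1 → L=3 J1=3 J2=0
M=3(L−1)−2J1−J2=3·2−2·3−0=0

M = 0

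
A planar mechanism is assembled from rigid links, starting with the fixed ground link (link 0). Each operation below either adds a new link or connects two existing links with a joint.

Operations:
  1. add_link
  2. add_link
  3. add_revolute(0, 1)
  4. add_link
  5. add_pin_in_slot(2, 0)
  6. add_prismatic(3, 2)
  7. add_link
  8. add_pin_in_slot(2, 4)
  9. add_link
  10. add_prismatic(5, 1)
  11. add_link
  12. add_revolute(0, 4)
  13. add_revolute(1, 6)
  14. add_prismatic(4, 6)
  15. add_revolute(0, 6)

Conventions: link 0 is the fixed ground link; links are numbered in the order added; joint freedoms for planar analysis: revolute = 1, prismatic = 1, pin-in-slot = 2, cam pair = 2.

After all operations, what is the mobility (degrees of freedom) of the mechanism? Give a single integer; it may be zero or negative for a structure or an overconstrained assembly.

link 0 = ground. State L|J1|J2 = 1|0|0
+link1  2|0|0
+link2  3|0|0
R(0,1) f=1→J1  3|1|0
+link3  4|1|0
PS(2,0) f=2→J2  4|1|1
P(3,2) f=1→J1  4|2|1
+link4  5|2|1
PS(2,4) f=2→J2  5|2|2
+link5  6|2|2
P(5,1) f=1→J1  6|3|2
+link6  7|3|2
R(0,4) f=1→J1  7|4|2
R(1,6) f=1→J1  7|5|2
P(4,6) f=1→J1  7|6|2
R(0,6) f=1→J1  7|7|2
M = 3(7−1)−2·7−2 = 18−14−2 = 2

M = 2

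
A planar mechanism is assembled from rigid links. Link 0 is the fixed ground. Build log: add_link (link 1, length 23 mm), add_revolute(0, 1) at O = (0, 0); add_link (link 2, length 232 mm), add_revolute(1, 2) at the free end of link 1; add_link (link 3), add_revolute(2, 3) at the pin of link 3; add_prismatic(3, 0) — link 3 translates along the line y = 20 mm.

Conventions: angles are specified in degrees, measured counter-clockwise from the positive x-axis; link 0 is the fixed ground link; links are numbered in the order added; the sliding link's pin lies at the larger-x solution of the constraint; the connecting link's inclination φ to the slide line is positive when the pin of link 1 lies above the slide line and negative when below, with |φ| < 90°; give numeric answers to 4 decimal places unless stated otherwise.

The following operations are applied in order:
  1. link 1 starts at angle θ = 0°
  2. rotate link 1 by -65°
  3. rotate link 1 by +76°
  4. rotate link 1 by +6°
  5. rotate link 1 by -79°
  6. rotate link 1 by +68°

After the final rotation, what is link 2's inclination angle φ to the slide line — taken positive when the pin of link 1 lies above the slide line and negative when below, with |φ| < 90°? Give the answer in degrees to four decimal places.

geometry: r = 23 mm, L = 232 mm, e = 20 mm; θ starts at 0°
rotate link 1 by -65°: θ ← 0° -65° = -65°
rotate link 1 by +76°: θ ← -65° +76° = 11°
rotate link 1 by +6°: θ ← 11° +6° = 17°
rotate link 1 by -79°: θ ← 17° -79° = -62°
rotate link 1 by +68°: θ ← -62° +68° = 6°
h = r sin θ − e = 2.404155 − 20 = -17.595845
sin φ = h / L = -17.595845 / 232 = -0.07584416
φ = arcsin(-0.07584416) = -4.349727°

-4.3497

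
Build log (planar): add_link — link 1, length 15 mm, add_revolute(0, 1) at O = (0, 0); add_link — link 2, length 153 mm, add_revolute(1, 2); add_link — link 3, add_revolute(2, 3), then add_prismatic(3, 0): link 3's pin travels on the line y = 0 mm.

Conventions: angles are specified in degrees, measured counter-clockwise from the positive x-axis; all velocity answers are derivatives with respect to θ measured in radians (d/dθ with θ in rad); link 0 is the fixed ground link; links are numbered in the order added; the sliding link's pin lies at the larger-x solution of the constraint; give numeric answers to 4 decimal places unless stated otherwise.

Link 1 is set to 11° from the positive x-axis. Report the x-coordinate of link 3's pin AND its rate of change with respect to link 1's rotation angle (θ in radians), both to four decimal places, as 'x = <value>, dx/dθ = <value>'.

geometry: r = 15 mm, L = 153 mm, e = 0 mm
crank pin P = (r cos θ, r sin θ) = (14.724408, 2.862135)
h = r sin θ − e = 2.862135 − 0 = 2.862135
x = r cos θ + √(L² − h²) = 14.724408 + 152.973227 = 167.697635
dx/dθ = −r sin θ − h·r cos θ/√(L² − h²) (θ in radians; h = 2.862135) = -3.137629

x = 167.6976, dx/dθ = -3.1376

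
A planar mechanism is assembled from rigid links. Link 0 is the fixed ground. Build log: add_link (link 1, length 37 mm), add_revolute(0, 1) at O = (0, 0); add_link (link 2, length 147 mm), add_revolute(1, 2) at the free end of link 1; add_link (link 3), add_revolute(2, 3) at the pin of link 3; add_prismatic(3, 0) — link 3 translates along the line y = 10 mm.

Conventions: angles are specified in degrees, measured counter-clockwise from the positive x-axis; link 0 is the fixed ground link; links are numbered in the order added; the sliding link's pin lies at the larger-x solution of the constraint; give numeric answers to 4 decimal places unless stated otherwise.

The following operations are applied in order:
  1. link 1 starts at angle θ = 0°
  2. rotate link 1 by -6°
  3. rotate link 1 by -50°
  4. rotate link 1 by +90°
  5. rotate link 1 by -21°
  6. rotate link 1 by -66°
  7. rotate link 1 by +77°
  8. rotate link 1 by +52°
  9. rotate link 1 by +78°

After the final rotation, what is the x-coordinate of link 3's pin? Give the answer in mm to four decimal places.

geometry: r = 37 mm, L = 147 mm, e = 10 mm; θ starts at 0°
rotate link 1 by -6°: θ ← 0° -6° = -6°
rotate link 1 by -50°: θ ← -6° -50° = -56°
rotate link 1 by +90°: θ ← -56° +90° = 34°
rotate link 1 by -21°: θ ← 34° -21° = 13°
rotate link 1 by -66°: θ ← 13° -66° = -53°
rotate link 1 by +77°: θ ← -53° +77° = 24°
rotate link 1 by +52°: θ ← 24° +52° = 76°
rotate link 1 by +78°: θ ← 76° +78° = 154°
crank pin P = (r cos θ, r sin θ) = (-33.255380, 16.219732)
h = r sin θ − e = 16.219732 − 10 = 6.219732
x = r cos θ + √(L² − h²) = -33.255380 + 146.868359 = 113.612979

113.6130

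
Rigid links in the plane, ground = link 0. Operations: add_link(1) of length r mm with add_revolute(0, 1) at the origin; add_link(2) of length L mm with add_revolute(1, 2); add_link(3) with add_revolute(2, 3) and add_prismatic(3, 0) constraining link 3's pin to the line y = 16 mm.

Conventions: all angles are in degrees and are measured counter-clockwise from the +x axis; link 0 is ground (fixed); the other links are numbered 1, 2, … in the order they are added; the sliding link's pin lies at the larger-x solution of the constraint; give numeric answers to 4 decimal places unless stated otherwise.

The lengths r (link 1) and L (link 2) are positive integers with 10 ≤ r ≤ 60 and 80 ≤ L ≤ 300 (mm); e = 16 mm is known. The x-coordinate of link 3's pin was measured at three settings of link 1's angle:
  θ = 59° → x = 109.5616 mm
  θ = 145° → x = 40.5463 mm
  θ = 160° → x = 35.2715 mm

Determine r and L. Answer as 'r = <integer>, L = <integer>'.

constraint per measurement: (x − r cos θ)² + (r sin θ − e)² = L²
subtracting the θ₁ and θ₂ equations cancels the r² and L² terms:
r = (x₁² − x₂²) / (2[(x₁cos θ₁ + e sin θ₁) − (x₂cos θ₂ + e sin θ₂)]) = 55.0000 → r = 55
L² = (x₁ − r cos θ₁)² + (r sin θ₁ − e)² = 7569.0062 → L = 87.0000 → L = 87
check at θ₃=160°: x = 35.2715 (printed 35.2715) ✓

r = 55, L = 87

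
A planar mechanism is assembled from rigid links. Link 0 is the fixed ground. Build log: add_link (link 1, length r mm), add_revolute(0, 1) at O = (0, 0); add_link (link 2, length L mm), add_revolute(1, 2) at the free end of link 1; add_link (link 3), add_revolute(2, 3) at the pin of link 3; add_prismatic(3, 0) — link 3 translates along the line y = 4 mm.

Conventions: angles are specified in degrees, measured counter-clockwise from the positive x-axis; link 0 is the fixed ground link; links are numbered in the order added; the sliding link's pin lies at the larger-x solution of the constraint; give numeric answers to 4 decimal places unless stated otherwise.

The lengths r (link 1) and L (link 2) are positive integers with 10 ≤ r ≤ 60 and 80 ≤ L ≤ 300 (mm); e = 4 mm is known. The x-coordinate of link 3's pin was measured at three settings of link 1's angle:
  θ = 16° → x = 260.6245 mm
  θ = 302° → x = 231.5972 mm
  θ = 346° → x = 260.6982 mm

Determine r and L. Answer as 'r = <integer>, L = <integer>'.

constraint per measurement: (x − r cos θ)² + (r sin θ − e)² = L²
subtracting the θ₁ and θ₂ equations cancels the r² and L² terms:
r = (x₁² − x₂²) / (2[(x₁cos θ₁ + e sin θ₁) − (x₂cos θ₂ + e sin θ₂)]) = 53.9999 → r = 54
L² = (x₁ − r cos θ₁)² + (r sin θ₁ − e)² = 43680.9930 → L = 209.0000 → L = 209
check at θ₃=346°: x = 260.6982 (printed 260.6982) ✓

r = 54, L = 209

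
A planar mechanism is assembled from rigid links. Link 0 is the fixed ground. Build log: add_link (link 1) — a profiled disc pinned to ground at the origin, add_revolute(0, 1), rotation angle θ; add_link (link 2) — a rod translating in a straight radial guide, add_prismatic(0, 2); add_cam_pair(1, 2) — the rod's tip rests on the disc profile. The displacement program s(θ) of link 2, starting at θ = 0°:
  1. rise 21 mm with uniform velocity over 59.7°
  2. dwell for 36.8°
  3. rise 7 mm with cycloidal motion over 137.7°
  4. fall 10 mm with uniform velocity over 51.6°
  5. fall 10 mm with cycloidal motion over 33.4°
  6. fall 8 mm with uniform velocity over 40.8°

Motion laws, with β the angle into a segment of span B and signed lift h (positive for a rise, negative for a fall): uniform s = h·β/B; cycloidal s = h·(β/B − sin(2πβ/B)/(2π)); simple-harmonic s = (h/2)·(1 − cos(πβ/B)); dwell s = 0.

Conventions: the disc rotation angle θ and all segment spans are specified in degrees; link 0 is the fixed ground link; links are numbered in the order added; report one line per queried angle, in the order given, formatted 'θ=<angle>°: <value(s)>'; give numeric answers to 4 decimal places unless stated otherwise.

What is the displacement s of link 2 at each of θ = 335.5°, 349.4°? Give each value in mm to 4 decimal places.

seg 1 [0°–59.7°] uniform, h=21: full span → s += 21 → s = 21.0000
seg 2 [59.7°–96.5°] dwell: s stays 21.0000
seg 3 [96.5°–234.2°] cycloidal, h=7: full span → s += 7 → s = 28.0000
seg 4 [234.2°–285.8°] uniform, h=-10: full span → s += -10 → s = 18.0000
seg 5 [285.8°–319.2°] cycloidal, h=-10: full span → s += -10 → s = 8.0000
seg 6 [319.2°–360°] uniform, h=-8: θ=335.5° here. β=16.3, B=40.8. -8·16.3/40.8 = -3.1961 → s = 4.8039
seg 6 [319.2°–360°] uniform, h=-8: θ=349.4° here. β=30.2, B=40.8. -8·30.2/40.8 = -5.9216 → s = 2.0784

θ=335.5°: 4.8039
θ=349.4°: 2.0784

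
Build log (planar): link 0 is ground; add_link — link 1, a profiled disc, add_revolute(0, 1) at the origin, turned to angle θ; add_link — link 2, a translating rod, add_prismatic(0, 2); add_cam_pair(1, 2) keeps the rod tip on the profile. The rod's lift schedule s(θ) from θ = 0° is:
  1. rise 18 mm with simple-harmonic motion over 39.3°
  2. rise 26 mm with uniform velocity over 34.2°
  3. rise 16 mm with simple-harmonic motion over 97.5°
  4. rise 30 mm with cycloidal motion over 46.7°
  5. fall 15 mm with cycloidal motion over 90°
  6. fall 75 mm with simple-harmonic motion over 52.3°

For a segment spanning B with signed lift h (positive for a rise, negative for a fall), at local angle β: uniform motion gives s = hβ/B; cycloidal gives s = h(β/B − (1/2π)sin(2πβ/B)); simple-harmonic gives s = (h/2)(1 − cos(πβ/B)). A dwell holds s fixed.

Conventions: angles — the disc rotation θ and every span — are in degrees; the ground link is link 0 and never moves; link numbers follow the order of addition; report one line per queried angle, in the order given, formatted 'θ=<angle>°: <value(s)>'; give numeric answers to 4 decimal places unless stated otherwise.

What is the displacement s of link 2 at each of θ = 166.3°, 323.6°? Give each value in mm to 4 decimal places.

seg 1 [0°–39.3°] simple-harmonic, h=18: full span → s += 18 → s = 18.0000
seg 2 [39.3°–73.5°] uniform, h=26: full span → s += 26 → s = 44.0000
seg 3 [73.5°–171°] simple-harmonic, h=16: θ=166.3° here. β=92.8, B=97.5. 16/2·(1 − cos(π·0.9518)) = 15.9084 → s = 59.9084
seg 3 [73.5°–171°] simple-harmonic, h=16: full span → s += 16 → s = 60.0000
seg 4 [171°–217.7°] cycloidal, h=30: full span → s += 30 → s = 90.0000
seg 5 [217.7°–307.7°] cycloidal, h=-15: full span → s += -15 → s = 75.0000
seg 6 [307.7°–360°] simple-harmonic, h=-75: θ=323.6° here. β=15.9, B=52.3. -75/2·(1 − cos(π·0.3040)) = -15.8425 → s = 59.1575

θ=166.3°: 59.9084
θ=323.6°: 59.1575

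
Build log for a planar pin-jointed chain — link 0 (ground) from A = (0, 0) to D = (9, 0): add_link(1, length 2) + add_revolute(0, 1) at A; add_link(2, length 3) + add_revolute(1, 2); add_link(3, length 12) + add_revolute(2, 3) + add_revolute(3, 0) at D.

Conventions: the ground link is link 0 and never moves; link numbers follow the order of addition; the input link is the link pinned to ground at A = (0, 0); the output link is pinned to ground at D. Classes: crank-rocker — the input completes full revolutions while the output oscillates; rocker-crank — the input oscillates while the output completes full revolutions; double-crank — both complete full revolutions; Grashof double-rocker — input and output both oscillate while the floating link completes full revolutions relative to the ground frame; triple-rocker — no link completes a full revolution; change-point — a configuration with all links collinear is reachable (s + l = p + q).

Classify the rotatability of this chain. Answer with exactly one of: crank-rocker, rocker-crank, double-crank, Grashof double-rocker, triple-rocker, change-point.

lengths: ground=9, input=2, coupler=3, output=12
sorted: s=2 (shortest), l=12 (longest), p+q=12
s + l = 14 vs p + q = 12
s + l > p + q → non-Grashof → no link fully rotates → triple-rocker

triple-rocker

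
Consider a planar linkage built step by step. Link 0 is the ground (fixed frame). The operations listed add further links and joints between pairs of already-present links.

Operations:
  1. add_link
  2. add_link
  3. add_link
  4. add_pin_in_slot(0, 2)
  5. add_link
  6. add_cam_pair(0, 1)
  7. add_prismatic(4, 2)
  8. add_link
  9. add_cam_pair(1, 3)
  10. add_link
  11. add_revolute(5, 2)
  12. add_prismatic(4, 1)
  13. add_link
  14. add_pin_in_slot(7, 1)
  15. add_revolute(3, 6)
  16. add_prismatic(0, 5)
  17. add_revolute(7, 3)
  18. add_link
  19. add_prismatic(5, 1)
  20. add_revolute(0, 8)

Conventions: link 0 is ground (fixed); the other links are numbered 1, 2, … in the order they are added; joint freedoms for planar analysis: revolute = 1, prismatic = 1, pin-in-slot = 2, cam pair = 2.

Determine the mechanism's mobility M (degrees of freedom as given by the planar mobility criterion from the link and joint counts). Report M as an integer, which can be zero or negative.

L=1 J1=0 J2=0
add link → L=2 J1=0 J2=0
add link → L=3 J1=0 J2=0
add link → L=4 J1=0 J2=0
PS@0,2 dof=2 J2 → L=4 J1=0 J2=1
add link → L=5 J1=0 J2=1
C@0,1 dof=2 J2 → L=5 J1=0 J2=2
P@4,2 dof=1 J1 → L=5 J1=1 J2=2
add link → L=6 J1=1 J2=2
C@1,3 dof=2 J2 → L=6 J1=1 J2=3
add link → L=7 J1=1 J2=3
R@5,2 dof=1 J1 → L=7 J1=2 J2=3
P@4,1 dof=1 J1 → L=7 J1=3 J2=3
add link → L=8 J1=3 J2=3
PS@7,1 dof=2 J2 → L=8 J1=3 J2=4
R@3,6 dof=1 J1 → L=8 J1=4 J2=4
P@0,5 dof=1 J1 → L=8 J1=5 J2=4
R@7,3 dof=1 J1 → L=8 J1=6 J2=4
add link → L=9 J1=6 J2=4
P@5,1 dof=1 J1 → L=9 J1=7 J2=4
R@0,8 dof=1 J1 → L=9 J1=8 J2=4
M=3(L−1)−2J1−J2=3·8−2·8−4=4

M = 4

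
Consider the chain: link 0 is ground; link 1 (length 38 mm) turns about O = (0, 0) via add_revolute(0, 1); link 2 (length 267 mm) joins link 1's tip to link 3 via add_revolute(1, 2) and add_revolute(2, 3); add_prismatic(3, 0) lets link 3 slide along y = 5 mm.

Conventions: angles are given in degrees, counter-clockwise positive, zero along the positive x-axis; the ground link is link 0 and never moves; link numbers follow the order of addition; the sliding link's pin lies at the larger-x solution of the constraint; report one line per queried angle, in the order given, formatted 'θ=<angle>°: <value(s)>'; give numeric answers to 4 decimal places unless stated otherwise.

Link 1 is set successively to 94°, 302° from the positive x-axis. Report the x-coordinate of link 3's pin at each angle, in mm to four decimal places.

geometry: r = 38 mm, L = 267 mm, e = 5 mm
θ=94°: crank pin P = (r cos θ, r sin θ) = (-2.650746, 37.907434)
θ=94°: h = r sin θ − e = 37.907434 − 5 = 32.907434
θ=94°: x = r cos θ + √(L² − h²) = -2.650746 + 264.964339 = 262.313593
θ=302°: crank pin P = (r cos θ, r sin θ) = (20.136932, -32.225828)
θ=302°: h = r sin θ − e = -32.225828 − 5 = -37.225828
θ=302°: x = r cos θ + √(L² − h²) = 20.136932 + 264.392204 = 284.529136

θ=94°: 262.3136
θ=302°: 284.5291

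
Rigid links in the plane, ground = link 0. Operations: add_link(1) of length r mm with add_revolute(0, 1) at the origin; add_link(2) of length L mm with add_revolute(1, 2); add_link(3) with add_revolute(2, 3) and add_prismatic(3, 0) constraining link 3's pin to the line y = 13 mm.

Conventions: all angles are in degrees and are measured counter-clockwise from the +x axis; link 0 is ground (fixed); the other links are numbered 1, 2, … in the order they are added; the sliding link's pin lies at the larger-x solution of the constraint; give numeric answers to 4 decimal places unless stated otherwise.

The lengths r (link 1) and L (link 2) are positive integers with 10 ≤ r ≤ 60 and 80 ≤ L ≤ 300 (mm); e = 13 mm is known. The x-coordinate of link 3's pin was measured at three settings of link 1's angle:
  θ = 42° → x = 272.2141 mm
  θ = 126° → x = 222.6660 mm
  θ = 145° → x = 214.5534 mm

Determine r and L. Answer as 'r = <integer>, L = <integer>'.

constraint per measurement: (x − r cos θ)² + (r sin θ − e)² = L²
subtracting the θ₁ and θ₂ equations cancels the r² and L² terms:
r = (x₁² − x₂²) / (2[(x₁cos θ₁ + e sin θ₁) − (x₂cos θ₂ + e sin θ₂)]) = 37.0001 → r = 37
L² = (x₁ − r cos θ₁)² + (r sin θ₁ − e)² = 60025.0196 → L = 245.0000 → L = 245
check at θ₃=145°: x = 214.5534 (printed 214.5534) ✓

r = 37, L = 245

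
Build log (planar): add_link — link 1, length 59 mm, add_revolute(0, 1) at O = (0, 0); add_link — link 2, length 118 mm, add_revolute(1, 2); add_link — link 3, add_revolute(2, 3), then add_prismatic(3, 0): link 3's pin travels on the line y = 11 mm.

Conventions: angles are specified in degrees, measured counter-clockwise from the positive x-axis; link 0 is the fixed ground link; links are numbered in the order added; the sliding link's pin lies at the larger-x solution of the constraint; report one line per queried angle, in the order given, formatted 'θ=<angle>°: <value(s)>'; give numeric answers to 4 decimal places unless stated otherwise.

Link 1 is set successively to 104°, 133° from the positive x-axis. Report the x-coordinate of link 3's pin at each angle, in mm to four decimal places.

geometry: r = 59 mm, L = 118 mm, e = 11 mm
θ=104°: crank pin P = (r cos θ, r sin θ) = (-14.273392, 57.247448)
θ=104°: h = r sin θ − e = 57.247448 − 11 = 46.247448
θ=104°: x = r cos θ + √(L² − h²) = -14.273392 + 108.559539 = 94.286147
θ=133°: crank pin P = (r cos θ, r sin θ) = (-40.237903, 43.149868)
θ=133°: h = r sin θ − e = 43.149868 − 11 = 32.149868
θ=133°: x = r cos θ + √(L² − h²) = -40.237903 + 113.535836 = 73.297932

θ=104°: 94.2861
θ=133°: 73.2979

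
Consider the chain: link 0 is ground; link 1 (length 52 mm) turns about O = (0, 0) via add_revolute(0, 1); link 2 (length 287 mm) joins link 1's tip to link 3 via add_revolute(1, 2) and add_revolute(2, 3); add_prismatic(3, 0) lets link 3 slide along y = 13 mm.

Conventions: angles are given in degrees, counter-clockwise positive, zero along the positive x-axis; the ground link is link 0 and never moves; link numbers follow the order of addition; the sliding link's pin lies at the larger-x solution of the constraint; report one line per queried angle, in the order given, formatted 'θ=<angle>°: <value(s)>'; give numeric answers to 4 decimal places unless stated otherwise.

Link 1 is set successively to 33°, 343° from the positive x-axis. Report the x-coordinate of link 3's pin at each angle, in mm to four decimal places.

geometry: r = 52 mm, L = 287 mm, e = 13 mm
θ=33°: crank pin P = (r cos θ, r sin θ) = (43.610870, 28.321230)
θ=33°: h = r sin θ − e = 28.321230 − 13 = 15.321230
θ=33°: x = r cos θ + √(L² − h²) = 43.610870 + 286.590753 = 330.201623
θ=343°: crank pin P = (r cos θ, r sin θ) = (49.727847, -15.203329)
θ=343°: h = r sin θ − e = -15.203329 − 13 = -28.203329
θ=343°: x = r cos θ + √(L² − h²) = 49.727847 + 285.610876 = 335.338723

θ=33°: 330.2016
θ=343°: 335.3387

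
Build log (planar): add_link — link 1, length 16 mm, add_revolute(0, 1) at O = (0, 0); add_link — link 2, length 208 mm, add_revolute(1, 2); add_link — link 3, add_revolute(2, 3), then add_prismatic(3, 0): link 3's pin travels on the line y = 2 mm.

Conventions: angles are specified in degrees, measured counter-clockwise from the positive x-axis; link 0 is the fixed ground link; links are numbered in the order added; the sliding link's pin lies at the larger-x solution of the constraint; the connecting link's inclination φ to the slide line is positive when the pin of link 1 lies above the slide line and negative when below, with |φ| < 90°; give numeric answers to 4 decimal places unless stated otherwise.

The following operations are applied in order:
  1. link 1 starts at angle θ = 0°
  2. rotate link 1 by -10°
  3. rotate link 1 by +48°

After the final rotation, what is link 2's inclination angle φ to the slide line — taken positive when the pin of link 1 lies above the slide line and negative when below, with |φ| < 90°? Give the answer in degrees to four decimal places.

geometry: r = 16 mm, L = 208 mm, e = 2 mm; θ starts at 0°
rotate link 1 by -10°: θ ← 0° -10° = -10°
rotate link 1 by +48°: θ ← -10° +48° = 38°
h = r sin θ − e = 9.850584 − 2 = 7.850584
sin φ = h / L = 7.850584 / 208 = 0.03774319
φ = arcsin(0.03774319) = 2.163039°

2.1630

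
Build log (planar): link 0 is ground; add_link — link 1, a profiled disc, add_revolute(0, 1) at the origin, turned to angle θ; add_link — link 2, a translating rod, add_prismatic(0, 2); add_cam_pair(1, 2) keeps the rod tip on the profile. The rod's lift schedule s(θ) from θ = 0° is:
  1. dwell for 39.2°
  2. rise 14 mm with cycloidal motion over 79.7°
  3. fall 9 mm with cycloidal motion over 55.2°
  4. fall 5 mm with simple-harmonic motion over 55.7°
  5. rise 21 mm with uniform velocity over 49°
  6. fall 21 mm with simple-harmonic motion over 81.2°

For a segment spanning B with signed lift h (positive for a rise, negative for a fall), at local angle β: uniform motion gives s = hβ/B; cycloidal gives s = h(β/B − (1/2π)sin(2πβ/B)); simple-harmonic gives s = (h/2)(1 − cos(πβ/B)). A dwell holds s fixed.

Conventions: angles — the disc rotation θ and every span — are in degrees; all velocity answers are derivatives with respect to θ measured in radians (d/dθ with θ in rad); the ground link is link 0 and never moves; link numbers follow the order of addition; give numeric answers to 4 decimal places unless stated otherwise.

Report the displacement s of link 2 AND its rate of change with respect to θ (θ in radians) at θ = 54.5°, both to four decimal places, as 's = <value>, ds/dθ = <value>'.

seg 1 [0°–39.2°] dwell: s stays 0.0000
seg 2 [39.2°–118.9°] cycloidal, h=14: θ=54.5° here. β=15.3, B=79.7. 14·(0.1920 − sin(2π·0.1920)/(2π)) = 0.6059 → s = 0.6059
velocity in seg [39.2°–118.9°] (cycloidal), θ in radians: β = 15.3° = 0.2670 rad, B = 79.7° = 1.3910 rad; ds/dθ = (h/B)(1 − cos(2πβ/B)) = (14/1.3910)(1 − cos(2π·0.1920)) = 6.475616 mm/rad

s = 0.6059, ds/dθ = 6.4756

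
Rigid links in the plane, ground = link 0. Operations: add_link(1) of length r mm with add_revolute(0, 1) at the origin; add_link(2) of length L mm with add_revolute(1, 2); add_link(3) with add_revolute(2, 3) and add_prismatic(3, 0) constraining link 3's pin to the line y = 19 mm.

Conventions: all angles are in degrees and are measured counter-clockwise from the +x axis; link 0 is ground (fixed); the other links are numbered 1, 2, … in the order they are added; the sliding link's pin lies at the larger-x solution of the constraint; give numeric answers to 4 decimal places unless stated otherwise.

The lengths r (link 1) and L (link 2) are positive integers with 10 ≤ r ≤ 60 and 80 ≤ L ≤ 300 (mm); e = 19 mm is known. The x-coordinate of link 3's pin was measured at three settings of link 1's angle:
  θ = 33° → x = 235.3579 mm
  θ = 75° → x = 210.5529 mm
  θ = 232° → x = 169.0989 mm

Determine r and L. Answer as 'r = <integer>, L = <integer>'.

constraint per measurement: (x − r cos θ)² + (r sin θ − e)² = L²
subtracting the θ₁ and θ₂ equations cancels the r² and L² terms:
r = (x₁² − x₂²) / (2[(x₁cos θ₁ + e sin θ₁) − (x₂cos θ₂ + e sin θ₂)]) = 40.9999 → r = 41
L² = (x₁ − r cos θ₁)² + (r sin θ₁ − e)² = 40400.9985 → L = 201.0000 → L = 201
check at θ₃=232°: x = 169.0989 (printed 169.0989) ✓

r = 41, L = 201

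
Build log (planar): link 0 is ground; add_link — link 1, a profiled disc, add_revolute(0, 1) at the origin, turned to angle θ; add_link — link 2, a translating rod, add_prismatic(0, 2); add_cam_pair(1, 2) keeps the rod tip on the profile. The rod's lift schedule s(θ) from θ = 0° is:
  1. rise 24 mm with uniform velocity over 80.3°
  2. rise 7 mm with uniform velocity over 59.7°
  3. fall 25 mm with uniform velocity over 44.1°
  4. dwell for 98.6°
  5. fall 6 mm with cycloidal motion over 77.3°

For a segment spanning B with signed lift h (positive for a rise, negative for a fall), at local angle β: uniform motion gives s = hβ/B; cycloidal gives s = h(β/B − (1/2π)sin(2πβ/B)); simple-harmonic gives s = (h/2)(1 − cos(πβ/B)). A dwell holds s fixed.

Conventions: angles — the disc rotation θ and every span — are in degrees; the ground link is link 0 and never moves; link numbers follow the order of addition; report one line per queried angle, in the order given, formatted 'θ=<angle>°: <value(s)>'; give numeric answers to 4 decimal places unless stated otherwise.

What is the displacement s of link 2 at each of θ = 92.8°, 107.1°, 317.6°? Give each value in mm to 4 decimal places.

seg 1 [0°–80.3°] uniform, h=24: full span → s += 24 → s = 24.0000
seg 2 [80.3°–140°] uniform, h=7: θ=92.8° here. β=12.5, B=59.7. 7·12.5/59.7 = 1.4657 → s = 25.4657
seg 2 [80.3°–140°] uniform, h=7: θ=107.1° here. β=26.8, B=59.7. 7·26.8/59.7 = 3.1424 → s = 27.1424
seg 2 [80.3°–140°] uniform, h=7: full span → s += 7 → s = 31.0000
seg 3 [140°–184.1°] uniform, h=-25: full span → s += -25 → s = 6.0000
seg 4 [184.1°–282.7°] dwell: s stays 6.0000
seg 5 [282.7°–360°] cycloidal, h=-6: θ=317.6° here. β=34.9, B=77.3. -6·(0.4515 − sin(2π·0.4515)/(2π)) = -2.4223 → s = 3.5777

θ=92.8°: 25.4657
θ=107.1°: 27.1424
θ=317.6°: 3.5777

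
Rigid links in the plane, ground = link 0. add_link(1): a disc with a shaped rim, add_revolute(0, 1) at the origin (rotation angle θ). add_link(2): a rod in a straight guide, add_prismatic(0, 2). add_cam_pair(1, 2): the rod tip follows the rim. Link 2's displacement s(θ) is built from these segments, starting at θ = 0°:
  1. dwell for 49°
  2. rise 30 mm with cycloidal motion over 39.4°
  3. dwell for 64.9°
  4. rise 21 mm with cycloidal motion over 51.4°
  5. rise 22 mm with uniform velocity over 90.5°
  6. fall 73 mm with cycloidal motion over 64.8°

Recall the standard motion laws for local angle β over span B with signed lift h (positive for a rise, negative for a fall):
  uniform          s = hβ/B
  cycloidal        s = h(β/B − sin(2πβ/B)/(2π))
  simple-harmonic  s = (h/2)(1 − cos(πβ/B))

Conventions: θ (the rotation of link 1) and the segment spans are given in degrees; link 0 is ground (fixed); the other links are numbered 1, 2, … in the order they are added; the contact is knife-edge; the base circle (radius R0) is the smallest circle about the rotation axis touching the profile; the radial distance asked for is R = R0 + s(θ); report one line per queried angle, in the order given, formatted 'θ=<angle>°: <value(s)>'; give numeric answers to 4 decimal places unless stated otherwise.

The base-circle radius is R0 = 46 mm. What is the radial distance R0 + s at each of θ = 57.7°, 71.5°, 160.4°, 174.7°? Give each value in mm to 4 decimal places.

segment 1 (0° to 49°, dwell): s unchanged at 0.0000
θ = 57.7° falls in segment 2 (49° to 88.4°, cycloidal, h = 30): β = 57.7 − 49 = 8.7°, B = 39.4°; Δs = 30·(0.2208 − sin(2π·0.2208)/(2π)) = 1.9298; s = 0.0000 + 1.9298 = 1.9298
θ = 71.5° falls in segment 2 (49° to 88.4°, cycloidal, h = 30): β = 71.5 − 49 = 22.5°, B = 39.4°; Δs = 30·(0.5711 − sin(2π·0.5711)/(2π)) = 19.1938; s = 0.0000 + 19.1938 = 19.1938
segment 2 (49° to 88.4°, cycloidal, h = 30) is passed completely: s = 0.0000 + (30) = 30.0000
segment 3 (88.4° to 153.3°, dwell): s unchanged at 30.0000
θ = 160.4° falls in segment 4 (153.3° to 204.7°, cycloidal, h = 21): β = 160.4 − 153.3 = 7.1°, B = 51.4°; Δs = 21·(0.1381 − sin(2π·0.1381)/(2π)) = 0.3507; s = 30.0000 + 0.3507 = 30.3507
θ = 174.7° falls in segment 4 (153.3° to 204.7°, cycloidal, h = 21): β = 174.7 − 153.3 = 21.4°, B = 51.4°; Δs = 21·(0.4163 − sin(2π·0.4163)/(2π)) = 7.0662; s = 30.0000 + 7.0662 = 37.0662
θ=57.7°: R = R0 + s = 46 + 1.9298 = 47.9298
θ=71.5°: R = R0 + s = 46 + 19.1938 = 65.1938
θ=160.4°: R = R0 + s = 46 + 30.3507 = 76.3507
θ=174.7°: R = R0 + s = 46 + 37.0662 = 83.0662

θ=57.7°: 47.9298
θ=71.5°: 65.1938
θ=160.4°: 76.3507
θ=174.7°: 83.0662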